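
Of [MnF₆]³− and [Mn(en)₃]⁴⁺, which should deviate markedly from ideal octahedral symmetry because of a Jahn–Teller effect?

[MnF₆]³−

[MnF₆]³−: Ligand charges: each fluoride is −1. With an overall charge of −3 the manganese centre must be in the +3 oxidation state. Group 7 minus oxidation state 3 gives a d⁴ configuration. Fluoride is a weak-field ligand for a first-row metal, so the complex is high-spin. The t₂g³e_g¹ (high-spin) configuration has an unevenly filled e_g set; the Jahn–Teller theorem predicts a tetragonal distortion (typically axial elongation) to lift the degeneracy.
[Mn(en)₃]⁴⁺: Summing ligand charges against the +4 overall charge gives an oxidation state of +4 for manganese. Group 7 minus oxidation state 4 gives a d³ configuration. The d³ configuration leaves the e_g set evenly filled (or empty) — no strong Jahn–Teller driving force.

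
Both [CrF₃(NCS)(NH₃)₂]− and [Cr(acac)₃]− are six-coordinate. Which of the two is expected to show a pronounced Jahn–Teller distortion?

[CrF₃(NCS)(NH₃)₂]−: Ligand charges: each fluoride is −1; each isothiocyanate is −1; ammonia is neutral. With an overall charge of −1 the chromium centre must be in the +3 oxidation state. Group 6 minus oxidation state 3 gives a d³ configuration. The d³ configuration leaves the e_g set evenly filled (or empty) — no strong Jahn–Teller driving force.
[Cr(acac)₃]−: Summing ligand charges against the −1 overall charge gives an oxidation state of +2 for chromium. Chromium is a group-6 element; Cr(II) is therefore d⁴. Acetylacetonate is a weak-field ligand for a first-row metal, so the complex is high-spin. The t₂g³e_g¹ (high-spin) configuration has an unevenly filled e_g set; the Jahn–Teller theorem predicts a tetragonal distortion (typically axial elongation) to lift the degeneracy.

[Cr(acac)₃]−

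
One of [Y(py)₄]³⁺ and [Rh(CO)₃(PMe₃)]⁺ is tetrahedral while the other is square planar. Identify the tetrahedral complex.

[Y(py)₄]³⁺

For [Y(py)₄]³⁺: Pyridine is neutral; balancing the +3 overall charge requires Y(III). Y sits in group 3, so the d-electron count is 3 − 3 = 0. A d⁰ ion has no crystal-field stabilisation preference between square planar and tetrahedral, so four ligands adopt the sterically favoured tetrahedral geometry. → tetrahedral.
For [Rh(CO)₃(PMe₃)]⁺: Summing ligand charges against the +1 overall charge gives an oxidation state of +1 for rhodium. Rhodium is a group-9 element; Rh(I) is therefore d⁸. A 4d d⁸ ion has a large crystal-field splitting; square planar leaves the high-energy d_{x²−y²} orbital empty and maximises CFSE. → square planar.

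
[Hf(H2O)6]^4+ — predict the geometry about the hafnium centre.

Water is neutral; balancing the +4 overall charge requires Hf(IV).
Group 4 minus oxidation state 4 gives a d⁰ configuration.
With 6 monodentate ligands the coordination number is 6.
Six donors around a single metal centre give an octahedral coordination sphere.

octahedral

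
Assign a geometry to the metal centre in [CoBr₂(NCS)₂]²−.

Ligand charges: each bromide is −1; each isothiocyanate is −1. With an overall charge of −2 the cobalt centre must be in the +2 oxidation state.
Co sits in group 9, so the d-electron count is 9 − 2 = 7.
Coordination number: 4.
Bromide and isothiocyanate are weak-field ligands.
For a high-spin 3d d⁷ ion with weak-field ligands the small Δₜ gives little square-planar CFSE advantage, so four ligands adopt the sterically favoured tetrahedral geometry.

tetrahedral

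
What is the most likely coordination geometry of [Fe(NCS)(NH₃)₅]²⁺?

Summing ligand charges against the +2 overall charge gives an oxidation state of +3 for iron.
Group 8 minus oxidation state 3 gives a d⁵ configuration.
Coordination number: 6.
Six donors around a single metal centre give an octahedral coordination sphere.

octahedral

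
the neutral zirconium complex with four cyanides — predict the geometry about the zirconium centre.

Each cyanide is −1; balancing the 0 overall charge requires Zr(IV).
Zirconium is a group-4 element; Zr(IV) is therefore d⁰.
Coordination number: 4.
A d⁰ ion has no crystal-field stabilisation preference between square planar and tetrahedral, so four ligands adopt the sterically favoured tetrahedral geometry.

tetrahedral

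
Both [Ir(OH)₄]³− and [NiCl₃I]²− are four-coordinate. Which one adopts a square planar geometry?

For [Ir(OH)₄]³−: Ligand charges: each hydroxide is −1. With an overall charge of −3 the iridium centre must be in the +1 oxidation state. Group 9 minus oxidation state 1 gives a d⁸ configuration. A 5d d⁸ ion has a large crystal-field splitting; square planar leaves the high-energy d_{x²−y²} orbital empty and maximises CFSE. → square planar.
For [NiCl₃I]²−: Each chloride is −1; each iodide is −1; balancing the −2 overall charge requires Ni(II). Ni sits in group 10, so the d-electron count is 10 − 2 = 8. Chloride and iodide are weak-field ligands. With weak-field ligands the CFSE gain from square planar is small, so a 3d d⁸ ion takes the sterically preferred tetrahedral geometry. → tetrahedral.

[Ir(OH)₄]³−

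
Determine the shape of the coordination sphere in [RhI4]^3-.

Each iodide is −1; balancing the −3 overall charge requires Rh(I).
Rh sits in group 9, so the d-electron count is 9 − 1 = 8.
With 4 monodentate ligands the coordination number is 4.
A 4d d⁸ ion has a large crystal-field splitting; square planar leaves the high-energy d_{x²−y²} orbital empty and maximises CFSE.

square planar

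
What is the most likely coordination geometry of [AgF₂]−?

linear

Each fluoride is −1; balancing the −1 overall charge requires Ag(I).
Silver is a group-11 element; Ag(I) is therefore d¹⁰.
With 2 monodentate ligands the coordination number is 2.
A d¹⁰ ion with only two ligands adopts a linear arrangement (sp hybridisation; no CFSE preference).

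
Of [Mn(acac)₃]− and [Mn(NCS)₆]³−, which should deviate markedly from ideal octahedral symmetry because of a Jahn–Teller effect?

[Mn(acac)₃]−: Summing ligand charges against the −1 overall charge gives an oxidation state of +2 for manganese. Manganese is a group-7 element; Mn(II) is therefore d⁵. Acetylacetonate is a weak-field ligand for a first-row metal, so the complex is high-spin. The d⁵ configuration leaves the e_g set evenly filled (or empty) — no strong Jahn–Teller driving force.
[Mn(NCS)₆]³−: Summing ligand charges against the −3 overall charge gives an oxidation state of +3 for manganese. Group 7 minus oxidation state 3 gives a d⁴ configuration. Isothiocyanate is a weak-field ligand for a first-row metal, so the complex is high-spin. The t₂g³e_g¹ (high-spin) configuration has an unevenly filled e_g set; the Jahn–Teller theorem predicts a tetragonal distortion (typically axial elongation) to lift the degeneracy.

[Mn(NCS)₆]³−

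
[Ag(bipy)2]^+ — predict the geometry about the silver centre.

tetrahedral

Summing ligand charges against the +1 overall charge gives an oxidation state of +1 for silver.
Silver is a group-11 element; Ag(I) is therefore d¹⁰.
Counting donor atoms: 2×2,2′-bipyridine (bidentate) → 4 donors. Coordination number = 4.
A d¹⁰ ion has no crystal-field stabilisation preference between square planar and tetrahedral, so four ligands adopt the sterically favoured tetrahedral geometry.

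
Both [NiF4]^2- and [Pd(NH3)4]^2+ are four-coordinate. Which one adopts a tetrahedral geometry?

[NiF4]^2-

For [NiF4]^2-: Summing ligand charges against the −2 overall charge gives an oxidation state of +2 for nickel. Ni sits in group 10, so the d-electron count is 10 − 2 = 8. Fluoride is a weak-field ligand. With weak-field ligands the CFSE gain from square planar is small, so a 3d d⁸ ion takes the sterically preferred tetrahedral geometry. → tetrahedral.
For [Pd(NH3)4]^2+: Summing ligand charges against the +2 overall charge gives an oxidation state of +2 for palladium. Group 10 minus oxidation state 2 gives a d⁸ configuration. A 4d d⁸ ion has a large crystal-field splitting; square planar leaves the high-energy d_{x²−y²} orbital empty and maximises CFSE. → square planar.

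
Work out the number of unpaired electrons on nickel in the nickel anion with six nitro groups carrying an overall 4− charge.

2 unpaired electrons

Summing ligand charges against the −4 overall charge gives an oxidation state of +2 for nickel.
Ni sits in group 10, so the d-electron count is 10 − 2 = 8.
In an octahedral field the d⁸ configuration is t₂g⁶e_g² (only one arrangement possible), giving 2 unpaired electrons.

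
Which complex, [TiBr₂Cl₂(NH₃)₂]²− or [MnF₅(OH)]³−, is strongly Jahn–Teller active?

[TiBr₂Cl₂(NH₃)₂]²−: Summing ligand charges against the −2 overall charge gives an oxidation state of +2 for titanium. Titanium is a group-4 element; Ti(II) is therefore d². The d² configuration leaves the e_g set evenly filled (or empty) — no strong Jahn–Teller driving force.
[MnF₅(OH)]³−: Summing ligand charges against the −3 overall charge gives an oxidation state of +3 for manganese. Manganese is a group-7 element; Mn(III) is therefore d⁴. Fluoride and hydroxide are weak-field ligands for a first-row metal, so the complex is high-spin. The t₂g³e_g¹ (high-spin) configuration has an unevenly filled e_g set; the Jahn–Teller theorem predicts a tetragonal distortion (typically axial elongation) to lift the degeneracy.

[MnF₅(OH)]³−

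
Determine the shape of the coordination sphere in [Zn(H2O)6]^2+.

Summing ligand charges against the +2 overall charge gives an oxidation state of +2 for zinc.
Zinc is a group-12 element; Zn(II) is therefore d¹⁰.
With 6 monodentate ligands the coordination number is 6.
Six donors around a single metal centre give an octahedral coordination sphere.

octahedral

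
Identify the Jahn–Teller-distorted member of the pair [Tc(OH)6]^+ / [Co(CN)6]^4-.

[Co(CN)6]^4-

[Tc(OH)6]^+: Each hydroxide is −1; balancing the +1 overall charge requires Tc(VII). Tc sits in group 7, so the d-electron count is 7 − 7 = 0. The d⁰ configuration leaves the e_g set evenly filled (or empty) — no strong Jahn–Teller driving force.
[Co(CN)6]^4-: Summing ligand charges against the −4 overall charge gives an oxidation state of +2 for cobalt. Co sits in group 9, so the d-electron count is 9 − 2 = 7. Cyanide is a strong-field ligand (high in the spectrochemical series) for a first-row metal, so the complex is low-spin. The t₂g⁶e_g¹ (low-spin) configuration has an unevenly filled e_g set; the Jahn–Teller theorem predicts a tetragonal distortion (typically axial elongation) to lift the degeneracy.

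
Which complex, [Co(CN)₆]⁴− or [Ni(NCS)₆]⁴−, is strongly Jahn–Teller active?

[Co(CN)₆]⁴−: Summing ligand charges against the −4 overall charge gives an oxidation state of +2 for cobalt. Group 9 minus oxidation state 2 gives a d⁷ configuration. Cyanide is a strong-field ligand (high in the spectrochemical series) for a first-row metal, so the complex is low-spin. The t₂g⁶e_g¹ (low-spin) configuration has an unevenly filled e_g set; the Jahn–Teller theorem predicts a tetragonal distortion (typically axial elongation) to lift the degeneracy.
[Ni(NCS)₆]⁴−: Summing ligand charges against the −4 overall charge gives an oxidation state of +2 for nickel. Ni sits in group 10, so the d-electron count is 10 − 2 = 8. The d⁸ configuration leaves the e_g set evenly filled (or empty) — no strong Jahn–Teller driving force.

[Co(CN)₆]⁴−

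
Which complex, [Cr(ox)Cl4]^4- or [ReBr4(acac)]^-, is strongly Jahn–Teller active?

[Cr(ox)Cl4]^4-: Summing ligand charges against the −4 overall charge gives an oxidation state of +2 for chromium. Group 6 minus oxidation state 2 gives a d⁴ configuration. Chloride and oxalate are weak-field ligands for a first-row metal, so the complex is high-spin. The t₂g³e_g¹ (high-spin) configuration has an unevenly filled e_g set; the Jahn–Teller theorem predicts a tetragonal distortion (typically axial elongation) to lift the degeneracy.
[ReBr4(acac)]^-: Summing ligand charges against the −1 overall charge gives an oxidation state of +4 for rhenium. Rhenium is a group-7 element; Re(IV) is therefore d³. The d³ configuration leaves the e_g set evenly filled (or empty) — no strong Jahn–Teller driving force.

[Cr(ox)Cl4]^4-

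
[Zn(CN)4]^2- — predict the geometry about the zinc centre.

tetrahedral

Ligand charges: each cyanide is −1. With an overall charge of −2 the zinc centre must be in the +2 oxidation state.
Group 12 minus oxidation state 2 gives a d¹⁰ configuration.
Coordination number: 4.
A d¹⁰ ion has no crystal-field stabilisation preference between square planar and tetrahedral, so four ligands adopt the sterically favoured tetrahedral geometry.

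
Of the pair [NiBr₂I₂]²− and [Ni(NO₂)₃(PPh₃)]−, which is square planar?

[Ni(NO₂)₃(PPh₃)]−

For [NiBr₂I₂]²−: Summing ligand charges against the −2 overall charge gives an oxidation state of +2 for nickel. Ni sits in group 10, so the d-electron count is 10 − 2 = 8. Bromide and iodide are weak-field ligands. With weak-field ligands the CFSE gain from square planar is small, so a 3d d⁸ ion takes the sterically preferred tetrahedral geometry. → tetrahedral.
For [Ni(NO₂)₃(PPh₃)]−: Each nitro (N-bound nitrite) is −1; triphenylphosphine is neutral; balancing the −1 overall charge requires Ni(II). Group 10 minus oxidation state 2 gives a d⁸ configuration. Nitro (N-bound nitrite) and triphenylphosphine are strong-field ligands (high in the spectrochemical series). A 3d d⁸ ion with strong-field ligands gains enough CFSE to favour square planar over tetrahedral. → square planar.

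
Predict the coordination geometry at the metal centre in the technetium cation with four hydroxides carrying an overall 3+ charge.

Summing ligand charges against the +3 overall charge gives an oxidation state of +7 for technetium.
Technetium is a group-7 element; Tc(VII) is therefore d⁰.
Coordination number: 4.
A d⁰ ion has no crystal-field stabilisation preference between square planar and tetrahedral, so four ligands adopt the sterically favoured tetrahedral geometry.

tetrahedral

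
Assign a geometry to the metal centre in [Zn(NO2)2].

linear

Summing ligand charges against the 0 overall charge gives an oxidation state of +2 for zinc.
Group 12 minus oxidation state 2 gives a d¹⁰ configuration.
With 2 monodentate ligands the coordination number is 2.
A d¹⁰ ion with only two ligands adopts a linear arrangement (sp hybridisation; no CFSE preference).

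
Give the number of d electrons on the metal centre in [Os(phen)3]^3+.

d5

Ligand charges: 1,10-phenanthroline is neutral. With an overall charge of +3 the osmium centre must be in the +3 oxidation state.
Osmium is a group-8 element; Os(III) is therefore d⁵.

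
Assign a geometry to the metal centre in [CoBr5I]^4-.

Each bromide is −1; each iodide is −1; balancing the −4 overall charge requires Co(II).
Cobalt is a group-9 element; Co(II) is therefore d⁷.
With 6 monodentate ligands the coordination number is 6.
Six donors around a single metal centre give an octahedral coordination sphere.

octahedral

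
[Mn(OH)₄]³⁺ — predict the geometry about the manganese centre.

tetrahedral

Summing ligand charges against the +3 overall charge gives an oxidation state of +7 for manganese.
Mn sits in group 7, so the d-electron count is 7 − 7 = 0.
With 4 monodentate ligands the coordination number is 4.
A d⁰ ion has no crystal-field stabilisation preference between square planar and tetrahedral, so four ligands adopt the sterically favoured tetrahedral geometry.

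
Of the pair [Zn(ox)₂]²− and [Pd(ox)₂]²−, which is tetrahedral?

For [Zn(ox)₂]²−: Each oxalate is −2; balancing the −2 overall charge requires Zn(II). Zn sits in group 12, so the d-electron count is 12 − 2 = 10. A d¹⁰ ion has no crystal-field stabilisation preference between square planar and tetrahedral, so four ligands adopt the sterically favoured tetrahedral geometry. → tetrahedral.
For [Pd(ox)₂]²−: Summing ligand charges against the −2 overall charge gives an oxidation state of +2 for palladium. Group 10 minus oxidation state 2 gives a d⁸ configuration. A 4d d⁸ ion has a large crystal-field splitting; square planar leaves the high-energy d_{x²−y²} orbital empty and maximises CFSE. → square planar.

[Zn(ox)₂]²−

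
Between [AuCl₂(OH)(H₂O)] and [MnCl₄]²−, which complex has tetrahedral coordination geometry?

[MnCl₄]²−

For [AuCl₂(OH)(H₂O)]: Summing ligand charges against the 0 overall charge gives an oxidation state of +3 for gold. Gold is a group-11 element; Au(III) is therefore d⁸. A 5d d⁸ ion has a large crystal-field splitting; square planar leaves the high-energy d_{x²−y²} orbital empty and maximises CFSE. → square planar.
For [MnCl₄]²−: Summing ligand charges against the −2 overall charge gives an oxidation state of +2 for manganese. Mn sits in group 7, so the d-electron count is 7 − 2 = 5. A high-spin d⁵ ion has zero CFSE in either geometry, so four ligands adopt the sterically favoured tetrahedral geometry. → tetrahedral.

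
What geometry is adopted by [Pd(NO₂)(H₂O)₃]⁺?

square planar

Each nitro (N-bound nitrite) is −1; water is neutral; balancing the +1 overall charge requires Pd(II).
Palladium is a group-10 element; Pd(II) is therefore d⁸.
Coordination number: 4.
A 4d d⁸ ion has a large crystal-field splitting; square planar leaves the high-energy d_{x²−y²} orbital empty and maximises CFSE.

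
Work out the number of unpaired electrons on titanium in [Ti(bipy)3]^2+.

2 unpaired electrons

2,2′-bipyridine is neutral; balancing the +2 overall charge requires Ti(II).
Titanium is a group-4 element; Ti(II) is therefore d².
Counting donor atoms: 3×2,2′-bipyridine (bidentate) → 6 donors. Coordination number = 6.
In an octahedral field the d² configuration is t₂g²e_g⁰ (only one arrangement possible), giving 2 unpaired electrons.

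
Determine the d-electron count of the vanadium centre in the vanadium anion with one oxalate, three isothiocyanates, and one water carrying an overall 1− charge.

d1

Each oxalate is −2; each isothiocyanate is −1; water is neutral; balancing the −1 overall charge requires V(IV).
Vanadium is a group-5 element; V(IV) is therefore d¹.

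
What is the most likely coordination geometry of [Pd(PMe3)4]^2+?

square planar

Summing ligand charges against the +2 overall charge gives an oxidation state of +2 for palladium.
Palladium is a group-10 element; Pd(II) is therefore d⁸.
Coordination number: 4.
A 4d d⁸ ion has a large crystal-field splitting; square planar leaves the high-energy d_{x²−y²} orbital empty and maximises CFSE.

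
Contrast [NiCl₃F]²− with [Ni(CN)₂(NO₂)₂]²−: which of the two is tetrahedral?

[NiCl₃F]²−

For [NiCl₃F]²−: Each chloride is −1; each fluoride is −1; balancing the −2 overall charge requires Ni(II). Group 10 minus oxidation state 2 gives a d⁸ configuration. Chloride and fluoride are weak-field ligands. With weak-field ligands the CFSE gain from square planar is small, so a 3d d⁸ ion takes the sterically preferred tetrahedral geometry. → tetrahedral.
For [Ni(CN)₂(NO₂)₂]²−: Each cyanide is −1; each nitro (N-bound nitrite) is −1; balancing the −2 overall charge requires Ni(II). Nickel is a group-10 element; Ni(II) is therefore d⁸. Cyanide and nitro (N-bound nitrite) are strong-field ligands (high in the spectrochemical series). A 3d d⁸ ion with strong-field ligands gains enough CFSE to favour square planar over tetrahedral. → square planar.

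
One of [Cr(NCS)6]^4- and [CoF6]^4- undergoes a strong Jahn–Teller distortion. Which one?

[Cr(NCS)6]^4-

[Cr(NCS)6]^4-: Ligand charges: each isothiocyanate is −1. With an overall charge of −4 the chromium centre must be in the +2 oxidation state. Cr sits in group 6, so the d-electron count is 6 − 2 = 4. Isothiocyanate is a weak-field ligand for a first-row metal, so the complex is high-spin. The t₂g³e_g¹ (high-spin) configuration has an unevenly filled e_g set; the Jahn–Teller theorem predicts a tetragonal distortion (typically axial elongation) to lift the degeneracy.
[CoF6]^4-: Ligand charges: each fluoride is −1. With an overall charge of −4 the cobalt centre must be in the +2 oxidation state. Co sits in group 9, so the d-electron count is 9 − 2 = 7. Fluoride is a weak-field ligand for a first-row metal, so the complex is high-spin. The d⁷ configuration leaves the e_g set evenly filled (or empty) — no strong Jahn–Teller driving force.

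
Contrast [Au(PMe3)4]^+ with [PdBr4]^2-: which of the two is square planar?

[PdBr4]^2-

For [Au(PMe3)4]^+: Trimethylphosphine is neutral; balancing the +1 overall charge requires Au(I). Au sits in group 11, so the d-electron count is 11 − 1 = 10. A d¹⁰ ion has no crystal-field stabilisation preference between square planar and tetrahedral, so four ligands adopt the sterically favoured tetrahedral geometry. → tetrahedral.
For [PdBr4]^2-: Each bromide is −1; balancing the −2 overall charge requires Pd(II). Pd sits in group 10, so the d-electron count is 10 − 2 = 8. A 4d d⁸ ion has a large crystal-field splitting; square planar leaves the high-energy d_{x²−y²} orbital empty and maximises CFSE. → square planar.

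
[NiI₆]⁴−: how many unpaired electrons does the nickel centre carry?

Summing ligand charges against the −4 overall charge gives an oxidation state of +2 for nickel.
Ni sits in group 10, so the d-electron count is 10 − 2 = 8.
In an octahedral field the d⁸ configuration is t₂g⁶e_g² (only one arrangement possible), giving 2 unpaired electrons.

2 unpaired electrons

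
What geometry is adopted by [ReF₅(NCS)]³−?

octahedral

Each fluoride is −1; each isothiocyanate is −1; balancing the −3 overall charge requires Re(III).
Rhenium is a group-7 element; Re(III) is therefore d⁴.
Coordination number: 6.
Six donors around a single metal centre give an octahedral coordination sphere.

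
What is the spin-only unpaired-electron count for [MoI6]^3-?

Ligand charges: each iodide is −1. With an overall charge of −3 the molybdenum centre must be in the +3 oxidation state.
Molybdenum is a group-6 element; Mo(III) is therefore d³.
In an octahedral field the d³ configuration is t₂g³e_g⁰ (only one arrangement possible), giving 3 unpaired electrons.

3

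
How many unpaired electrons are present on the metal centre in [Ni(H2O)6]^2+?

Summing ligand charges against the +2 overall charge gives an oxidation state of +2 for nickel.
Nickel is a group-10 element; Ni(II) is therefore d⁸.
In an octahedral field the d⁸ configuration is t₂g⁶e_g² (only one arrangement possible), giving 2 unpaired electrons.

2 unpaired electrons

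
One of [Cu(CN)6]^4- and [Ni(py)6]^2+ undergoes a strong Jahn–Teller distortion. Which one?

[Cu(CN)6]^4-

[Cu(CN)6]^4-: Summing ligand charges against the −4 overall charge gives an oxidation state of +2 for copper. Group 11 minus oxidation state 2 gives a d⁹ configuration. The t₂g⁶e_g³ configuration has an unevenly filled e_g set; the Jahn–Teller theorem predicts a tetragonal distortion (typically axial elongation) to lift the degeneracy.
[Ni(py)6]^2+: Pyridine is neutral; balancing the +2 overall charge requires Ni(II). Group 10 minus oxidation state 2 gives a d⁸ configuration. The d⁸ configuration leaves the e_g set evenly filled (or empty) — no strong Jahn–Teller driving force.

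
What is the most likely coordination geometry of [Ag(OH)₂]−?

linear

Summing ligand charges against the −1 overall charge gives an oxidation state of +1 for silver.
Ag sits in group 11, so the d-electron count is 11 − 1 = 10.
Coordination number: 2.
A d¹⁰ ion with only two ligands adopts a linear arrangement (sp hybridisation; no CFSE preference).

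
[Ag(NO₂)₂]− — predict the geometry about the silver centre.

Summing ligand charges against the −1 overall charge gives an oxidation state of +1 for silver.
Silver is a group-11 element; Ag(I) is therefore d¹⁰.
Coordination number: 2.
A d¹⁰ ion with only two ligands adopts a linear arrangement (sp hybridisation; no CFSE preference).

linear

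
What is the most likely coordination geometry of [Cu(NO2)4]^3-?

Summing ligand charges against the −3 overall charge gives an oxidation state of +1 for copper.
Cu sits in group 11, so the d-electron count is 11 − 1 = 10.
Coordination number: 4.
A d¹⁰ ion has no crystal-field stabilisation preference between square planar and tetrahedral, so four ligands adopt the sterically favoured tetrahedral geometry.

tetrahedral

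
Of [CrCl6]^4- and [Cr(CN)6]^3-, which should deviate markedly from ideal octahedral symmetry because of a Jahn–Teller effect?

[CrCl6]^4-: Summing ligand charges against the −4 overall charge gives an oxidation state of +2 for chromium. Chromium is a group-6 element; Cr(II) is therefore d⁴. Chloride is a weak-field ligand for a first-row metal, so the complex is high-spin. The t₂g³e_g¹ (high-spin) configuration has an unevenly filled e_g set; the Jahn–Teller theorem predicts a tetragonal distortion (typically axial elongation) to lift the degeneracy.
[Cr(CN)6]^3-: Ligand charges: each cyanide is −1. With an overall charge of −3 the chromium centre must be in the +3 oxidation state. Chromium is a group-6 element; Cr(III) is therefore d³. The d³ configuration leaves the e_g set evenly filled (or empty) — no strong Jahn–Teller driving force.

[CrCl6]^4-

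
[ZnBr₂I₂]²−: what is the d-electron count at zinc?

Each bromide is −1; each iodide is −1; balancing the −2 overall charge requires Zn(II).
Group 12 minus oxidation state 2 gives a d¹⁰ configuration.

d10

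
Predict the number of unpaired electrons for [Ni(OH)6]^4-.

2

Each hydroxide is −1; balancing the −4 overall charge requires Ni(II).
Group 10 minus oxidation state 2 gives a d⁸ configuration.
In an octahedral field the d⁸ configuration is t₂g⁶e_g² (only one arrangement possible), giving 2 unpaired electrons.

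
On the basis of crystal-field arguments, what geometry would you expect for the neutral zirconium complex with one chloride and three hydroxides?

Ligand charges: each chloride is −1; each hydroxide is −1. With an overall charge of 0 the zirconium centre must be in the +4 oxidation state.
Group 4 minus oxidation state 4 gives a d⁰ configuration.
With 4 monodentate ligands the coordination number is 4.
A d⁰ ion has no crystal-field stabilisation preference between square planar and tetrahedral, so four ligands adopt the sterically favoured tetrahedral geometry.

tetrahedral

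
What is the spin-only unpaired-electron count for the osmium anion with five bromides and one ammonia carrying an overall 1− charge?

2 unpaired electrons

Each bromide is −1; ammonia is neutral; balancing the −1 overall charge requires Os(IV).
Group 8 minus oxidation state 4 gives a d⁴ configuration.
The spin state decides the count: a 5d ion has a large Δₒ and is invariably low-spin.
An octahedral low-spin d⁴ ion is t₂g⁴e_g⁰, giving 2 unpaired electrons.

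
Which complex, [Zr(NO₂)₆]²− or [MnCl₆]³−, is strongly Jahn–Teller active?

[MnCl₆]³−

[Zr(NO₂)₆]²−: Each nitro (N-bound nitrite) is −1; balancing the −2 overall charge requires Zr(IV). Zr sits in group 4, so the d-electron count is 4 − 4 = 0. The d⁰ configuration leaves the e_g set evenly filled (or empty) — no strong Jahn–Teller driving force.
[MnCl₆]³−: Ligand charges: each chloride is −1. With an overall charge of −3 the manganese centre must be in the +3 oxidation state. Mn sits in group 7, so the d-electron count is 7 − 3 = 4. Chloride is a weak-field ligand for a first-row metal, so the complex is high-spin. The t₂g³e_g¹ (high-spin) configuration has an unevenly filled e_g set; the Jahn–Teller theorem predicts a tetragonal distortion (typically axial elongation) to lift the degeneracy.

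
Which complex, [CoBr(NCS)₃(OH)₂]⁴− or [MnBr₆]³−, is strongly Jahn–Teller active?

[MnBr₆]³−

[CoBr(NCS)₃(OH)₂]⁴−: Ligand charges: each bromide is −1; each isothiocyanate is −1; each hydroxide is −1. With an overall charge of −4 the cobalt centre must be in the +2 oxidation state. Group 9 minus oxidation state 2 gives a d⁷ configuration. Bromide, hydroxide, and isothiocyanate are weak-field ligands for a first-row metal, so the complex is high-spin. The d⁷ configuration leaves the e_g set evenly filled (or empty) — no strong Jahn–Teller driving force.
[MnBr₆]³−: Each bromide is −1; balancing the −3 overall charge requires Mn(III). Manganese is a group-7 element; Mn(III) is therefore d⁴. Bromide is a weak-field ligand for a first-row metal, so the complex is high-spin. The t₂g³e_g¹ (high-spin) configuration has an unevenly filled e_g set; the Jahn–Teller theorem predicts a tetragonal distortion (typically axial elongation) to lift the degeneracy.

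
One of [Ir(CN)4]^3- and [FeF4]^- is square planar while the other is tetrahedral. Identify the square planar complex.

For [Ir(CN)4]^3-: Summing ligand charges against the −3 overall charge gives an oxidation state of +1 for iridium. Ir sits in group 9, so the d-electron count is 9 − 1 = 8. A 5d d⁸ ion has a large crystal-field splitting; square planar leaves the high-energy d_{x²−y²} orbital empty and maximises CFSE. → square planar.
For [FeF4]^-: Ligand charges: each fluoride is −1. With an overall charge of −1 the iron centre must be in the +3 oxidation state. Fe sits in group 8, so the d-electron count is 8 − 3 = 5. A high-spin d⁵ ion has zero CFSE in either geometry, so four ligands adopt the sterically favoured tetrahedral geometry. → tetrahedral.

[Ir(CN)4]^3-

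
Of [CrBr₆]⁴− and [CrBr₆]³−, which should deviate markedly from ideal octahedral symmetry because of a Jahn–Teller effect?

[CrBr₆]⁴−

[CrBr₆]⁴−: Each bromide is −1; balancing the −4 overall charge requires Cr(II). Cr sits in group 6, so the d-electron count is 6 − 2 = 4. Bromide is a weak-field ligand for a first-row metal, so the complex is high-spin. The t₂g³e_g¹ (high-spin) configuration has an unevenly filled e_g set; the Jahn–Teller theorem predicts a tetragonal distortion (typically axial elongation) to lift the degeneracy.
[CrBr₆]³−: Summing ligand charges against the −3 overall charge gives an oxidation state of +3 for chromium. Chromium is a group-6 element; Cr(III) is therefore d³. The d³ configuration leaves the e_g set evenly filled (or empty) — no strong Jahn–Teller driving force.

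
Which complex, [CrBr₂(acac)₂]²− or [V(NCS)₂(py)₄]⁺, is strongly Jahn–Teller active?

[CrBr₂(acac)₂]²−: Summing ligand charges against the −2 overall charge gives an oxidation state of +2 for chromium. Cr sits in group 6, so the d-electron count is 6 − 2 = 4. Acetylacetonate and bromide are weak-field ligands for a first-row metal, so the complex is high-spin. The t₂g³e_g¹ (high-spin) configuration has an unevenly filled e_g set; the Jahn–Teller theorem predicts a tetragonal distortion (typically axial elongation) to lift the degeneracy.
[V(NCS)₂(py)₄]⁺: Ligand charges: each isothiocyanate is −1; pyridine is neutral. With an overall charge of +1 the vanadium centre must be in the +3 oxidation state. Group 5 minus oxidation state 3 gives a d² configuration. The d² configuration leaves the e_g set evenly filled (or empty) — no strong Jahn–Teller driving force.

[CrBr₂(acac)₂]²−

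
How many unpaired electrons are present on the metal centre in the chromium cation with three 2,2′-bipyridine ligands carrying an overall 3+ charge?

2,2′-bipyridine is neutral; balancing the +3 overall charge requires Cr(III).
Group 6 minus oxidation state 3 gives a d³ configuration.
Counting donor atoms: 3×2,2′-bipyridine (bidentate) → 6 donors. Coordination number = 6.
In an octahedral field the d³ configuration is t₂g³e_g⁰ (only one arrangement possible), giving 3 unpaired electrons.

3 unpaired electrons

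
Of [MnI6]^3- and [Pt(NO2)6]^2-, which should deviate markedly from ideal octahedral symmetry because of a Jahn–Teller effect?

[MnI6]^3-: Summing ligand charges against the −3 overall charge gives an oxidation state of +3 for manganese. Mn sits in group 7, so the d-electron count is 7 − 3 = 4. Iodide is a weak-field ligand for a first-row metal, so the complex is high-spin. The t₂g³e_g¹ (high-spin) configuration has an unevenly filled e_g set; the Jahn–Teller theorem predicts a tetragonal distortion (typically axial elongation) to lift the degeneracy.
[Pt(NO2)6]^2-: Each nitro (N-bound nitrite) is −1; balancing the −2 overall charge requires Pt(IV). Group 10 minus oxidation state 4 gives a d⁶ configuration. A 5d ion has a large Δₒ and is invariably low-spin. The d⁶ configuration leaves the e_g set evenly filled (or empty) — no strong Jahn–Teller driving force.

[MnI6]^3-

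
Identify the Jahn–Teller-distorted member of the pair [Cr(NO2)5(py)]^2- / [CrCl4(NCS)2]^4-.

[CrCl4(NCS)2]^4-

[Cr(NO2)5(py)]^2-: Each nitro (N-bound nitrite) is −1; pyridine is neutral; balancing the −2 overall charge requires Cr(III). Cr sits in group 6, so the d-electron count is 6 − 3 = 3. The d³ configuration leaves the e_g set evenly filled (or empty) — no strong Jahn–Teller driving force.
[CrCl4(NCS)2]^4-: Summing ligand charges against the −4 overall charge gives an oxidation state of +2 for chromium. Group 6 minus oxidation state 2 gives a d⁴ configuration. Chloride and isothiocyanate are weak-field ligands for a first-row metal, so the complex is high-spin. The t₂g³e_g¹ (high-spin) configuration has an unevenly filled e_g set; the Jahn–Teller theorem predicts a tetragonal distortion (typically axial elongation) to lift the degeneracy.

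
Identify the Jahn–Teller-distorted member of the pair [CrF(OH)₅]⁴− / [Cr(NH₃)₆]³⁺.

[CrF(OH)₅]⁴−: Each fluoride is −1; each hydroxide is −1; balancing the −4 overall charge requires Cr(II). Group 6 minus oxidation state 2 gives a d⁴ configuration. Fluoride and hydroxide are weak-field ligands for a first-row metal, so the complex is high-spin. The t₂g³e_g¹ (high-spin) configuration has an unevenly filled e_g set; the Jahn–Teller theorem predicts a tetragonal distortion (typically axial elongation) to lift the degeneracy.
[Cr(NH₃)₆]³⁺: Ligand charges: ammonia is neutral. With an overall charge of +3 the chromium centre must be in the +3 oxidation state. Cr sits in group 6, so the d-electron count is 6 − 3 = 3. The d³ configuration leaves the e_g set evenly filled (or empty) — no strong Jahn–Teller driving force.

[CrF(OH)₅]⁴−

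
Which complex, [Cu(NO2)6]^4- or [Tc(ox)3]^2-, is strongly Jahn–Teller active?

[Cu(NO2)6]^4-: Ligand charges: each nitro (N-bound nitrite) is −1. With an overall charge of −4 the copper centre must be in the +2 oxidation state. Group 11 minus oxidation state 2 gives a d⁹ configuration. The t₂g⁶e_g³ configuration has an unevenly filled e_g set; the Jahn–Teller theorem predicts a tetragonal distortion (typically axial elongation) to lift the degeneracy.
[Tc(ox)3]^2-: Each oxalate is −2; balancing the −2 overall charge requires Tc(IV). Group 7 minus oxidation state 4 gives a d³ configuration. The d³ configuration leaves the e_g set evenly filled (or empty) — no strong Jahn–Teller driving force.

[Cu(NO2)6]^4-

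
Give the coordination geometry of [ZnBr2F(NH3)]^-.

tetrahedral

Summing ligand charges against the −1 overall charge gives an oxidation state of +2 for zinc.
Group 12 minus oxidation state 2 gives a d¹⁰ configuration.
With 4 monodentate ligands the coordination number is 4.
A d¹⁰ ion has no crystal-field stabilisation preference between square planar and tetrahedral, so four ligands adopt the sterically favoured tetrahedral geometry.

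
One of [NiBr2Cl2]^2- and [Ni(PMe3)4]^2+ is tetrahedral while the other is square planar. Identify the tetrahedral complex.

[NiBr2Cl2]^2-

For [NiBr2Cl2]^2-: Ligand charges: each bromide is −1; each chloride is −1. With an overall charge of −2 the nickel centre must be in the +2 oxidation state. Ni sits in group 10, so the d-electron count is 10 − 2 = 8. Bromide and chloride are weak-field ligands. With weak-field ligands the CFSE gain from square planar is small, so a 3d d⁸ ion takes the sterically preferred tetrahedral geometry. → tetrahedral.
For [Ni(PMe3)4]^2+: Ligand charges: trimethylphosphine is neutral. With an overall charge of +2 the nickel centre must be in the +2 oxidation state. Group 10 minus oxidation state 2 gives a d⁸ configuration. Trimethylphosphine is a strong-field ligand (high in the spectrochemical series). A 3d d⁸ ion with strong-field ligands gains enough CFSE to favour square planar over tetrahedral. → square planar.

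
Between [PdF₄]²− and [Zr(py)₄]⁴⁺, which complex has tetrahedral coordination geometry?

For [PdF₄]²−: Ligand charges: each fluoride is −1. With an overall charge of −2 the palladium centre must be in the +2 oxidation state. Pd sits in group 10, so the d-electron count is 10 − 2 = 8. A 4d d⁸ ion has a large crystal-field splitting; square planar leaves the high-energy d_{x²−y²} orbital empty and maximises CFSE. → square planar.
For [Zr(py)₄]⁴⁺: Pyridine is neutral; balancing the +4 overall charge requires Zr(IV). Group 4 minus oxidation state 4 gives a d⁰ configuration. A d⁰ ion has no crystal-field stabilisation preference between square planar and tetrahedral, so four ligands adopt the sterically favoured tetrahedral geometry. → tetrahedral.

[Zr(py)₄]⁴⁺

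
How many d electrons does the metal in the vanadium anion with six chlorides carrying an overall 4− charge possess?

d³

Each chloride is −1; balancing the −4 overall charge requires V(II).
Group 5 minus oxidation state 2 gives a d³ configuration.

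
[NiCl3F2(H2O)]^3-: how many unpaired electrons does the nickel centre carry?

Ligand charges: each chloride is −1; each fluoride is −1; water is neutral. With an overall charge of −3 the nickel centre must be in the +2 oxidation state.
Group 10 minus oxidation state 2 gives a d⁸ configuration.
In an octahedral field the d⁸ configuration is t₂g⁶e_g² (only one arrangement possible), giving 2 unpaired electrons.

2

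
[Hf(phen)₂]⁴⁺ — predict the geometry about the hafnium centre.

tetrahedral

Ligand charges: 1,10-phenanthroline is neutral. With an overall charge of +4 the hafnium centre must be in the +4 oxidation state.
Hf sits in group 4, so the d-electron count is 4 − 4 = 0.
Counting donor atoms: 2×1,10-phenanthroline (bidentate) → 4 donors. Coordination number = 4.
A d⁰ ion has no crystal-field stabilisation preference between square planar and tetrahedral, so four ligands adopt the sterically favoured tetrahedral geometry.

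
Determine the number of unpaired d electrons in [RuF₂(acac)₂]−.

Each fluoride is −1; each acetylacetonate is −1; balancing the −1 overall charge requires Ru(III).
Ruthenium is a group-8 element; Ru(III) is therefore d⁵.
Counting donor atoms: 2×fluoride (monodentate) → 2 donors; 2×acetylacetonate (bidentate) → 4 donors. Coordination number = 6.
The spin state decides the count: a 4d ion has a large Δₒ and is invariably low-spin.
An octahedral low-spin d⁵ ion is t₂g⁵e_g⁰, giving 1 unpaired electron.

1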